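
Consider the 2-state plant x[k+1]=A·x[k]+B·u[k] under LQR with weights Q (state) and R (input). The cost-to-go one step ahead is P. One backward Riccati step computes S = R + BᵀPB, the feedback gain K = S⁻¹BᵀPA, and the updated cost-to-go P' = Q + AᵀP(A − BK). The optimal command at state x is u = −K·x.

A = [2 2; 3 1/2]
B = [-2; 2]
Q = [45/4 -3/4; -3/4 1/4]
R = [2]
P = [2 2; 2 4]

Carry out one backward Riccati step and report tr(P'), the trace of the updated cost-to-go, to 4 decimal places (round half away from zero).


BᵀP = [0.0000 4.0000]
S = R + BᵀPB = [2] + [8.0000] = [10.0000]
BᵀPA = [12.0000 2.0000]
K = S⁻¹·BᵀPA = [1.2000 0.2000]
A−BK = [4.4000 2.4000; 0.6000 0.1000]
AᵀP(A−BK) = [53.6000 25.6000; 25.6000 12.6000]
P' = Q + AᵀP(A−BK) = [64.8500 24.8500; 24.8500 12.8500]
tr(P') = 77.7000

77.7000


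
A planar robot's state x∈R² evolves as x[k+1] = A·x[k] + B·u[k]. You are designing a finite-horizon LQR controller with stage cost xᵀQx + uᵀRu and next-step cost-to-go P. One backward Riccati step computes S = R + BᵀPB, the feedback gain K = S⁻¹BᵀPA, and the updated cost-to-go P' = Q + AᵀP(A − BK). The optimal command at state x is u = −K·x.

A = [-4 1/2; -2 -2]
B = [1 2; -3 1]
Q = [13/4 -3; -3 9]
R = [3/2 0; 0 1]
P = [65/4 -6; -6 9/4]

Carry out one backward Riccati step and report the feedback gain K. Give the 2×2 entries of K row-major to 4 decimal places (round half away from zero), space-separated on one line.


-0.6699 0.3626 -1.1108 0.2833

BᵀP = [34.2500 -12.7500; 26.5000 -9.7500]
S = R + BᵀPB = [3/2 0; 0 1] + [72.5000 55.7500; 55.7500 43.2500] = [74.0000 55.7500; 55.7500 44.2500]
BᵀPA = [-111.5000 42.6250; -86.5000 32.7500]
K = S⁻¹·BᵀPA = [-0.6699 0.3626; -1.1108 0.2833]
A−BK = [-1.1085 -0.4292; -2.8990 -1.1956]
AᵀP(A−BK) = [2.2216 -0.5667; -0.5667 0.3294]
P' = Q + AᵀP(A−BK) = [5.4716 -3.5667; -3.5667 9.3294]
tr(P') = 14.8009


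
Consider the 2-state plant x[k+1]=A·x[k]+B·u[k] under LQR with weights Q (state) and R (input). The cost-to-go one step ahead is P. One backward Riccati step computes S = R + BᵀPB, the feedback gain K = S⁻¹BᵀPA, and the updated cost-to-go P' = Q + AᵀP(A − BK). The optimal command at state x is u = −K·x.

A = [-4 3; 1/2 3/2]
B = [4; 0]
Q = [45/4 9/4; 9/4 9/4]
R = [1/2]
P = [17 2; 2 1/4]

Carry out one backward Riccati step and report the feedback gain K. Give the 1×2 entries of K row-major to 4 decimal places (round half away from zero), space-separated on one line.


BᵀP = [68.0000 8.0000]
S = R + BᵀPB = [1/2] + [272.0000] = [272.5000]
BᵀPA = [-268.0000 216.0000]
K = S⁻¹·BᵀPA = [-0.9835 0.7927]
A−BK = [-0.0661 -0.1706; 0.5000 1.5000]
AᵀP(A−BK) = [0.4882 -0.3795; -0.3795 0.3478]
P' = Q + AᵀP(A−BK) = [11.7382 1.8705; 1.8705 2.5978]
tr(P') = 14.3360

-0.9835 0.7927


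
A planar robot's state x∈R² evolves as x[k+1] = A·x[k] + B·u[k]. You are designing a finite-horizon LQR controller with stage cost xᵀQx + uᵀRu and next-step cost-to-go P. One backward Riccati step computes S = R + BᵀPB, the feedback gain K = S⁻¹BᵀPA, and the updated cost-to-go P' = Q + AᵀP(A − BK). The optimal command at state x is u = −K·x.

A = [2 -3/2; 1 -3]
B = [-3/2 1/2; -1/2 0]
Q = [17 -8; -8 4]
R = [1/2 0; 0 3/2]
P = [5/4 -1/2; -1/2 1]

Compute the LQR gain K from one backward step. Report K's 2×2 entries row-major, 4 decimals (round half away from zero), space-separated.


BᵀP = [-1.6250 0.2500; 0.6250 -0.2500]
S = R + BᵀPB = [1/2 0; 0 3/2] + [2.3125 -0.8125; -0.8125 0.3125] = [2.8125 -0.8125; -0.8125 1.8125]
BᵀPA = [-3.0000 1.6875; 1.0000 -0.1875]
K = S⁻¹·BᵀPA = [-1.0423 0.6549; 0.0845 0.1901]
A−BK = [0.3944 -0.6127; 0.4789 -2.6725]
AᵀP(A−BK) = [0.7887 -1.2254; -1.2254 6.2430]
P' = Q + AᵀP(A−BK) = [17.7887 -9.2254; -9.2254 10.2430]
tr(P') = 28.0317

-1.0423 0.6549 0.0845 0.1901


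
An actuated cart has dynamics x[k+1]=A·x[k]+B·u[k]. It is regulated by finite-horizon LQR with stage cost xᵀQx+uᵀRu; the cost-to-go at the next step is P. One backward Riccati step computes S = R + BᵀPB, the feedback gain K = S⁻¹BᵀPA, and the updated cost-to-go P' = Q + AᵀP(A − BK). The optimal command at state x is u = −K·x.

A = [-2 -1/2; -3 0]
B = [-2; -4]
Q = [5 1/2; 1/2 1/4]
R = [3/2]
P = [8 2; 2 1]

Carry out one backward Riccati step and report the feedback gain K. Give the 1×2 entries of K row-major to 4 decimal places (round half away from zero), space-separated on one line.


0.8834 0.1472

BᵀP = [-24.0000 -8.0000]
S = R + BᵀPB = [3/2] + [80.0000] = [81.5000]
BᵀPA = [72.0000 12.0000]
K = S⁻¹·BᵀPA = [0.8834 0.1472]
A−BK = [-0.2331 -0.2055; 0.5337 0.5890]
AᵀP(A−BK) = [1.3926 0.3988; 0.3988 0.2331]
P' = Q + AᵀP(A−BK) = [6.3926 0.8988; 0.8988 0.4831]
tr(P') = 6.8758


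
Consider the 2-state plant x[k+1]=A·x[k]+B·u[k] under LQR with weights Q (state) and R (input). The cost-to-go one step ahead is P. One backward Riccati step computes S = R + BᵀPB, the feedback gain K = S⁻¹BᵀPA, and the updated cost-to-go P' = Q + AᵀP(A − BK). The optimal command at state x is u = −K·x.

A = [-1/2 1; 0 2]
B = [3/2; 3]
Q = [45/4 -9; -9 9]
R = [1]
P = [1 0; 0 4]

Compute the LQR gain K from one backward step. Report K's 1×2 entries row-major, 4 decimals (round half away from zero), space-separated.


BᵀP = [1.5000 12.0000]
S = R + BᵀPB = [1] + [38.2500] = [39.2500]
BᵀPA = [-0.7500 25.5000]
K = S⁻¹·BᵀPA = [-0.0191 0.6497]
A−BK = [-0.4713 0.0255; 0.0573 0.0510]
AᵀP(A−BK) = [0.2357 -0.0127; -0.0127 0.4331]
P' = Q + AᵀP(A−BK) = [11.4857 -9.0127; -9.0127 9.4331]
tr(P') = 20.9188

-0.0191 0.6497


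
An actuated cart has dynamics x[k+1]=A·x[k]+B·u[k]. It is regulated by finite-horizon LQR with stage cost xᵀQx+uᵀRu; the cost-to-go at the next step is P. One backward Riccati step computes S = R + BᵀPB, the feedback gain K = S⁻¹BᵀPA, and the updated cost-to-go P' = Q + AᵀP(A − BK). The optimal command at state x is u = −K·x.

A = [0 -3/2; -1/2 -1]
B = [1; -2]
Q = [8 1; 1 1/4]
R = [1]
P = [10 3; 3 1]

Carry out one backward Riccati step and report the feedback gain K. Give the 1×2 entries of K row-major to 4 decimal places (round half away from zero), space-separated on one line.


BᵀP = [4.0000 1.0000]
S = R + BᵀPB = [1] + [2.0000] = [3.0000]
BᵀPA = [-0.5000 -7.0000]
K = S⁻¹·BᵀPA = [-0.1667 -2.3333]
A−BK = [0.1667 0.8333; -0.8333 -5.6667]
AᵀP(A−BK) = [0.1667 1.5833; 1.5833 16.1667]
P' = Q + AᵀP(A−BK) = [8.1667 2.5833; 2.5833 16.4167]
tr(P') = 24.5833

-0.1667 -2.3333


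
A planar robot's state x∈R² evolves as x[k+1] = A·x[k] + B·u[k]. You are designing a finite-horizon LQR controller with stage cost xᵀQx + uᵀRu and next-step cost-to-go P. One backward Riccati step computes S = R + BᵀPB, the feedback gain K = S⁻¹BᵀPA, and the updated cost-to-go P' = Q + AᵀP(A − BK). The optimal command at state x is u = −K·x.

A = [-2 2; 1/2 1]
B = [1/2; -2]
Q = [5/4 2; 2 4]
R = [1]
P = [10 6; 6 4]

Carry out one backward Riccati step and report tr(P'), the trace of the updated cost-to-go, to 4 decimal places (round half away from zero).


36.4833

BᵀP = [-7.0000 -5.0000]
S = R + BᵀPB = [1] + [6.5000] = [7.5000]
BᵀPA = [11.5000 -19.0000]
K = S⁻¹·BᵀPA = [1.5333 -2.5333]
A−BK = [-2.7667 3.2667; 3.5667 -4.0667]
AᵀP(A−BK) = [11.3667 -14.8667; -14.8667 19.8667]
P' = Q + AᵀP(A−BK) = [12.6167 -12.8667; -12.8667 23.8667]
tr(P') = 36.4833


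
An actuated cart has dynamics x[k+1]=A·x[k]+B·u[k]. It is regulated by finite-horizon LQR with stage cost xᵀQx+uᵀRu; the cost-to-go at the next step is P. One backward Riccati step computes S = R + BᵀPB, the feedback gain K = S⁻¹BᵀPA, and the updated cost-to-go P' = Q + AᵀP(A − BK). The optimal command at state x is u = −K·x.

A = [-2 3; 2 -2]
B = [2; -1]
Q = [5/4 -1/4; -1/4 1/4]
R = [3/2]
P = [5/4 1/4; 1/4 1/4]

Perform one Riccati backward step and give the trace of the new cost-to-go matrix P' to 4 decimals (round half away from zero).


BᵀP = [2.2500 0.2500]
S = R + BᵀPB = [3/2] + [4.2500] = [5.7500]
BᵀPA = [-4.0000 6.2500]
K = S⁻¹·BᵀPA = [-0.6957 1.0870]
A−BK = [-0.6087 0.8261; 1.3043 -0.9130]
AᵀP(A−BK) = [1.2174 -1.6522; -1.6522 2.4565]
P' = Q + AᵀP(A−BK) = [2.4674 -1.9022; -1.9022 2.7065]
tr(P') = 5.1739

5.1739


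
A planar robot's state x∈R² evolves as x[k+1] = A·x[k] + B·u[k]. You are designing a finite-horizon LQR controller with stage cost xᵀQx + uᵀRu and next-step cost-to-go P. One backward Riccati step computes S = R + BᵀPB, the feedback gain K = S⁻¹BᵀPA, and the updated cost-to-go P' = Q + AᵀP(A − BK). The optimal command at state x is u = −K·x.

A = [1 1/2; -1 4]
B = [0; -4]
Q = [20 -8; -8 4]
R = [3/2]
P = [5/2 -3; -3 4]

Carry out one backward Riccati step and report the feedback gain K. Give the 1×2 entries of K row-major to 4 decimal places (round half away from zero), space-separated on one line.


0.4275 -0.8855

BᵀP = [12.0000 -16.0000]
S = R + BᵀPB = [3/2] + [64.0000] = [65.5000]
BᵀPA = [28.0000 -58.0000]
K = S⁻¹·BᵀPA = [0.4275 -0.8855]
A−BK = [1.0000 0.5000; 0.7099 0.4580]
AᵀP(A−BK) = [0.5305 -0.4561; -0.4561 1.2662]
P' = Q + AᵀP(A−BK) = [20.5305 -8.4561; -8.4561 5.2662]
tr(P') = 25.7968


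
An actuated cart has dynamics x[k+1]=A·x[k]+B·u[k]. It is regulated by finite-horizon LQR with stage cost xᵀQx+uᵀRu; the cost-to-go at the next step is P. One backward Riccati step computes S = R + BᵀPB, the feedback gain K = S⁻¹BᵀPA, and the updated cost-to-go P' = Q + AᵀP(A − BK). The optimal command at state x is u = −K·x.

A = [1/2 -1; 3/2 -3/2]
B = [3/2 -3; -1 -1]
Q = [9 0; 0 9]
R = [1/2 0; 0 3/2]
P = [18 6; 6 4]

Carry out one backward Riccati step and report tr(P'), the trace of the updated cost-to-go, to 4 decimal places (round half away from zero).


19.7667

BᵀP = [21.0000 5.0000; -60.0000 -22.0000]
S = R + BᵀPB = [1/2 0; 0 3/2] + [26.5000 -68.0000; -68.0000 202.0000] = [27.0000 -68.0000; -68.0000 203.5000]
BᵀPA = [18.0000 -28.5000; -63.0000 93.0000]
K = S⁻¹·BᵀPA = [-0.7134 0.6022; -0.5480 0.6582]
A−BK = [-0.0738 0.0714; 0.2387 -0.2395]
AᵀP(A−BK) = [0.8194 -0.8711; -0.8711 0.9473]
P' = Q + AᵀP(A−BK) = [9.8194 -0.8711; -0.8711 9.9473]
tr(P') = 19.7667


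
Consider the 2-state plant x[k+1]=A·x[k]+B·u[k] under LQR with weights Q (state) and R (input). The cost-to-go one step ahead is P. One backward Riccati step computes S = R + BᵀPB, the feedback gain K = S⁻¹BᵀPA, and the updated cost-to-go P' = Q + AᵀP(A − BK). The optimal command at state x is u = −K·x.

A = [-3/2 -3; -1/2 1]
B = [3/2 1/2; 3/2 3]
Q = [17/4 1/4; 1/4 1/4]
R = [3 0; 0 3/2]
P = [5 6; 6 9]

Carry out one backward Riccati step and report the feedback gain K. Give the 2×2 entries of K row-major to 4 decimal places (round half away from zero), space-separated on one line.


-0.3800 -0.6951 -0.1667 0.2079

BᵀP = [16.5000 22.5000; 20.5000 30.0000]
S = R + BᵀPB = [3 0; 0 3/2] + [58.5000 75.7500; 75.7500 100.2500] = [61.5000 75.7500; 75.7500 101.7500]
BᵀPA = [-36.0000 -27.0000; -45.7500 -31.5000]
K = S⁻¹·BᵀPA = [-0.3800 -0.6951; -0.1667 0.2079]
A−BK = [-0.8466 -2.0613; 0.5702 1.4190]
AᵀP(A−BK) = [1.1920 2.4879; 2.4879 5.7813]
P' = Q + AᵀP(A−BK) = [5.4420 2.7379; 2.7379 6.0313]
tr(P') = 11.4733


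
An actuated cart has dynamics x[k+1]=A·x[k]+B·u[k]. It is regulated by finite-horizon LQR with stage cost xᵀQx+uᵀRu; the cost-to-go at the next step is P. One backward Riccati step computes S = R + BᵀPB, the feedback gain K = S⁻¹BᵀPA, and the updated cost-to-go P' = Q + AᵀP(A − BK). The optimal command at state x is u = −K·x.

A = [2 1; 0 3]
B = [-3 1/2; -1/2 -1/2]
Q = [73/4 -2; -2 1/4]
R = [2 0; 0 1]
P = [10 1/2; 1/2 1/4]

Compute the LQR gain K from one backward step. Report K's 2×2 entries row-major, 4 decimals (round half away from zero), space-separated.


-0.6132 -0.4092 0.2183 -0.2210

BᵀP = [-30.2500 -1.6250; 4.7500 0.1250]
S = R + BᵀPB = [2 0; 0 1] + [91.5625 -14.3125; -14.3125 2.3125] = [93.5625 -14.3125; -14.3125 3.3125]
BᵀPA = [-60.5000 -35.1250; 9.5000 5.1250]
K = S⁻¹·BᵀPA = [-0.6132 -0.4092; 0.2183 -0.2210]
A−BK = [0.0512 -0.1172; -0.1975 2.6849]
AᵀP(A−BK) = [0.8256 0.3414; 0.3414 2.0086]
P' = Q + AᵀP(A−BK) = [19.0756 -1.6586; -1.6586 2.2586]
tr(P') = 21.3342


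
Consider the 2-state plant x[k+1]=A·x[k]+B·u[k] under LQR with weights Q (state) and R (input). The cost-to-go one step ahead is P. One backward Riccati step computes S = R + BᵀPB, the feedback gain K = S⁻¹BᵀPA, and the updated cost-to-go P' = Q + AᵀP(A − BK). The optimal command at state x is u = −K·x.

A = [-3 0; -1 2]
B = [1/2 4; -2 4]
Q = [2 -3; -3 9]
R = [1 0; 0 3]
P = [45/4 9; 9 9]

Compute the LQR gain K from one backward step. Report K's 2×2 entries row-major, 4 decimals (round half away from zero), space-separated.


BᵀP = [-12.3750 -13.5000; 81.0000 72.0000]
S = R + BᵀPB = [1 0; 0 3] + [20.8125 -103.5000; -103.5000 612.0000] = [21.8125 -103.5000; -103.5000 615.0000]
BᵀPA = [50.6250 -27.0000; -315.0000 144.0000]
K = S⁻¹·BᵀPA = [-0.5433 -0.6294; -0.6036 0.1282]
A−BK = [-0.3139 -0.1982; 0.3280 0.2283]
AᵀP(A−BK) = [1.6117 0.2535; 0.2535 0.5420]
P' = Q + AᵀP(A−BK) = [3.6117 -2.7465; -2.7465 9.5420]
tr(P') = 13.1537

-0.5433 -0.6294 -0.6036 0.1282


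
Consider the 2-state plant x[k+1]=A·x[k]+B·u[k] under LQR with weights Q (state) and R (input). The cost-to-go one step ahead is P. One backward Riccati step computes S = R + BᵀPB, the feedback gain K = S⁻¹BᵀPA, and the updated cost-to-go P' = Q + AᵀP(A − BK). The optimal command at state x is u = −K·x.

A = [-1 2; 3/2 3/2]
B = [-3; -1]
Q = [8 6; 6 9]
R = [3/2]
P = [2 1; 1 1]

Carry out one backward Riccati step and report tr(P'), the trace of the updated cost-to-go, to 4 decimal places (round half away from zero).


19.3679

BᵀP = [-7.0000 -4.0000]
S = R + BᵀPB = [3/2] + [25.0000] = [26.5000]
BᵀPA = [1.0000 -20.0000]
K = S⁻¹·BᵀPA = [0.0377 -0.7547]
A−BK = [-0.8868 -0.2642; 1.5377 0.7453]
AᵀP(A−BK) = [1.2123 0.5047; 0.5047 1.1557]
P' = Q + AᵀP(A−BK) = [9.2123 6.5047; 6.5047 10.1557]
tr(P') = 19.3679


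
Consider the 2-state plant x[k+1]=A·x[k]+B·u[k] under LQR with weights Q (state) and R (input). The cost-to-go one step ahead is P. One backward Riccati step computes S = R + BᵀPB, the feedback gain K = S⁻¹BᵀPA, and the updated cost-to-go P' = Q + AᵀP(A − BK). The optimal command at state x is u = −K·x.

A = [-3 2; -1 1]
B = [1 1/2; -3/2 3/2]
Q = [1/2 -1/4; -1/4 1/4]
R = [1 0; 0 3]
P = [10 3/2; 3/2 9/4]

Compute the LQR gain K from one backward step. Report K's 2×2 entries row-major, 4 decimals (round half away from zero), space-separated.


BᵀP = [7.7500 -1.8750; 7.2500 4.1250]
S = R + BᵀPB = [1 0; 0 3] + [10.5625 1.0625; 1.0625 9.8125] = [11.5625 1.0625; 1.0625 12.8125]
BᵀPA = [-21.3750 13.6250; -25.8750 18.6250]
K = S⁻¹·BᵀPA = [-1.6758 1.0528; -1.8805 1.3664]
A−BK = [-0.3839 0.2640; -0.6930 0.5297]
AᵀP(A−BK) = [16.7699 -11.8916; -11.8916 8.4570]
P' = Q + AᵀP(A−BK) = [17.2699 -12.1416; -12.1416 8.7070]
tr(P') = 25.9769

-1.6758 1.0528 -1.8805 1.3664


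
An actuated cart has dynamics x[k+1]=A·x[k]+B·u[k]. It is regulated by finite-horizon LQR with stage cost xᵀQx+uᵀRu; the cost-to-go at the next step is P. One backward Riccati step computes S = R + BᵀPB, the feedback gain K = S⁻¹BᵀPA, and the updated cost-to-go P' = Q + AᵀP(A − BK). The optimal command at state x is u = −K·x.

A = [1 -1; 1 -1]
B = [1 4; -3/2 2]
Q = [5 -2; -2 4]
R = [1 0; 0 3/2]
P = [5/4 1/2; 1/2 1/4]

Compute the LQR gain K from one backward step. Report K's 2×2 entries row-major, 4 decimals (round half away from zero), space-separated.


BᵀP = [0.5000 0.1250; 6.0000 2.5000]
S = R + BᵀPB = [1 0; 0 3/2] + [0.3125 2.2500; 2.2500 29.0000] = [1.3125 2.2500; 2.2500 30.5000]
BᵀPA = [0.6250 -0.6250; 8.5000 -8.5000]
K = S⁻¹·BᵀPA = [-0.0018 0.0018; 0.2788 -0.2788]
A−BK = [-0.1135 0.1135; 0.4397 -0.4397]
AᵀP(A−BK) = [0.1311 -0.1311; -0.1311 0.1311]
P' = Q + AᵀP(A−BK) = [5.1311 -2.1311; -2.1311 4.1311]
tr(P') = 9.2623

-0.0018 0.0018 0.2788 -0.2788


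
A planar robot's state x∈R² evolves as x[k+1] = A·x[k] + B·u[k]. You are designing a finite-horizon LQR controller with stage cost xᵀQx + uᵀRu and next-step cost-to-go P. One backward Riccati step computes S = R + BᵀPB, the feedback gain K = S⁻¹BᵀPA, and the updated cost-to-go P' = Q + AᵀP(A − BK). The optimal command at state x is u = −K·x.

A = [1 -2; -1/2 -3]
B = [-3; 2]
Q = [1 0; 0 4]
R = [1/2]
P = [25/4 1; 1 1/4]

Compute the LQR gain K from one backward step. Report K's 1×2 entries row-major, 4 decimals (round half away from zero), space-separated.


-0.3388 0.8962

BᵀP = [-16.7500 -2.5000]
S = R + BᵀPB = [1/2] + [45.2500] = [45.7500]
BᵀPA = [-15.5000 41.0000]
K = S⁻¹·BᵀPA = [-0.3388 0.8962]
A−BK = [-0.0164 0.6885; 0.1776 -4.7923]
AᵀP(A−BK) = [0.0611 -0.2343; -0.2343 2.5068]
P' = Q + AᵀP(A−BK) = [1.0611 -0.2343; -0.2343 6.5068]
tr(P') = 7.5680


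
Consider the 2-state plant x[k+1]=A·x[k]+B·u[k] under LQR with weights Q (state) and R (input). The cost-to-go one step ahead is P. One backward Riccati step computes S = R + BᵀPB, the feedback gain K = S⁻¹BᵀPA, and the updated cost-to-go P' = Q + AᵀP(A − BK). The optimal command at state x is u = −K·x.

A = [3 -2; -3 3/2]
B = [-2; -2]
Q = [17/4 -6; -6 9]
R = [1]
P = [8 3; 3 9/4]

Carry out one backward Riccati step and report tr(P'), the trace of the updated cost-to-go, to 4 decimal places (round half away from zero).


40.4366

BᵀP = [-22.0000 -10.5000]
S = R + BᵀPB = [1] + [65.0000] = [66.0000]
BᵀPA = [-34.5000 28.2500]
K = S⁻¹·BᵀPA = [-0.5227 0.4280]
A−BK = [1.9545 -1.1439; -4.0455 2.3561]
AᵀP(A−BK) = [20.2159 -11.8580; -11.8580 6.9706]
P' = Q + AᵀP(A−BK) = [24.4659 -17.8580; -17.8580 15.9706]
tr(P') = 40.4366


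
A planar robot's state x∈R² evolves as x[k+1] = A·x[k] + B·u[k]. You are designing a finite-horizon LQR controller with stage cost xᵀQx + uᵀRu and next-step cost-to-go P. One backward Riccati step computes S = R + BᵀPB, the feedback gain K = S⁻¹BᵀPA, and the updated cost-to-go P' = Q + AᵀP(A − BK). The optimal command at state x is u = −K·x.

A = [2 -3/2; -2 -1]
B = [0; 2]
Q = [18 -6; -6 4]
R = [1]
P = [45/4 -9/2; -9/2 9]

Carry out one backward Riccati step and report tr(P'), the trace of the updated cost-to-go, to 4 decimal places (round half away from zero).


BᵀP = [-9.0000 18.0000]
S = R + BᵀPB = [1] + [36.0000] = [37.0000]
BᵀPA = [-54.0000 -4.5000]
K = S⁻¹·BᵀPA = [-1.4595 -0.1216]
A−BK = [2.0000 -1.5000; 0.9189 -0.7568]
AᵀP(A−BK) = [38.1892 -26.8176; -26.8176 20.2652]
P' = Q + AᵀP(A−BK) = [56.1892 -32.8176; -32.8176 24.2652]
tr(P') = 80.4544

80.4544


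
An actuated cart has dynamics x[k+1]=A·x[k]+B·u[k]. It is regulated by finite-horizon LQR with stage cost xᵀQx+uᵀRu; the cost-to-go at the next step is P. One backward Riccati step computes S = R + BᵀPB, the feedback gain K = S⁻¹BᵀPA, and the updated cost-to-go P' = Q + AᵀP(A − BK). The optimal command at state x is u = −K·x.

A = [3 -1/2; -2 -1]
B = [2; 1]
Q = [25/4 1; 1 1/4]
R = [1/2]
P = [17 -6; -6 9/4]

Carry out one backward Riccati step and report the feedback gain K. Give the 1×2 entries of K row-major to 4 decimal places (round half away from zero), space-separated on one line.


2.2139 -0.0909

BᵀP = [28.0000 -9.7500]
S = R + BᵀPB = [1/2] + [46.2500] = [46.7500]
BᵀPA = [103.5000 -4.2500]
K = S⁻¹·BᵀPA = [2.2139 -0.0909]
A−BK = [-1.4278 -0.3182; -4.2139 -0.9091]
AᵀP(A−BK) = [4.8610 0.4091; 0.4091 0.1136]
P' = Q + AᵀP(A−BK) = [11.1110 1.4091; 1.4091 0.3636]
tr(P') = 11.4746


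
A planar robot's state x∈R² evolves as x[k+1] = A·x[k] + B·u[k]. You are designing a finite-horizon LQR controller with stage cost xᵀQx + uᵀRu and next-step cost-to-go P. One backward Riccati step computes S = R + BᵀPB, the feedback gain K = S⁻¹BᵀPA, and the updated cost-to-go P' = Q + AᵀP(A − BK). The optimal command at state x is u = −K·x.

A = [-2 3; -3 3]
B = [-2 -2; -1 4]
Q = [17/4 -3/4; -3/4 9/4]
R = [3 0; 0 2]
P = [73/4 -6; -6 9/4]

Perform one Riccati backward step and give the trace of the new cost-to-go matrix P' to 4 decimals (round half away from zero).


BᵀP = [-30.5000 9.7500; -60.5000 21.0000]
S = R + BᵀPB = [3 0; 0 2] + [51.2500 100.0000; 100.0000 205.0000] = [54.2500 100.0000; 100.0000 207.0000]
BᵀPA = [31.7500 -62.2500; 58.0000 -118.5000]
K = S⁻¹·BᵀPA = [0.6280 -0.8422; -0.0232 -0.1656]
A−BK = [-0.7904 0.9843; -2.2793 2.8201]
AᵀP(A−BK) = [2.6560 -3.4050; -3.4050 4.4488]
P' = Q + AᵀP(A−BK) = [6.9060 -4.1550; -4.1550 6.6988]
tr(P') = 13.6048

13.6048


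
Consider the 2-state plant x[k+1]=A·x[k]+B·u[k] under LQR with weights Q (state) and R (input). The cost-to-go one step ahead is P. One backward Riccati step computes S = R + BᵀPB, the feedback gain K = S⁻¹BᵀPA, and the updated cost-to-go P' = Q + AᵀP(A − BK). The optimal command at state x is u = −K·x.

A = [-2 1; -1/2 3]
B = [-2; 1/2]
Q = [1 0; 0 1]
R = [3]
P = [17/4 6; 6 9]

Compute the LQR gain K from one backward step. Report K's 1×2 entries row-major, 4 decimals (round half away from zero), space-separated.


BᵀP = [-5.5000 -7.5000]
S = R + BᵀPB = [3] + [7.2500] = [10.2500]
BᵀPA = [14.7500 -28.0000]
K = S⁻¹·BᵀPA = [1.4390 -2.7317]
A−BK = [0.8780 -4.4634; -1.2195 4.3659]
AᵀP(A−BK) = [10.0244 -20.7073; -20.7073 44.7622]
P' = Q + AᵀP(A−BK) = [11.0244 -20.7073; -20.7073 45.7622]
tr(P') = 56.7866

1.4390 -2.7317


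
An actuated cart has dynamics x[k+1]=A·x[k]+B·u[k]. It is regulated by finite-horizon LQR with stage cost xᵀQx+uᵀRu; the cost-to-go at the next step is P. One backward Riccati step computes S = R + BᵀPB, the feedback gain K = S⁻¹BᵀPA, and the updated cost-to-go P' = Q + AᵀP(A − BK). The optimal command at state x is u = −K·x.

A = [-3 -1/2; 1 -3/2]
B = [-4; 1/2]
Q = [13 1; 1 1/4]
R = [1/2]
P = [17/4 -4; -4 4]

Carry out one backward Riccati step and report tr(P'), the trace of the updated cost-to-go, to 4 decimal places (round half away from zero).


BᵀP = [-19.0000 18.0000]
S = R + BᵀPB = [1/2] + [85.0000] = [85.5000]
BᵀPA = [75.0000 -17.5000]
K = S⁻¹·BᵀPA = [0.8772 -0.2047]
A−BK = [0.5088 -1.3187; 0.5614 -1.3977]
AᵀP(A−BK) = [0.4605 -0.2741; -0.2741 0.4806]
P' = Q + AᵀP(A−BK) = [13.4605 0.7259; 0.7259 0.7306]
tr(P') = 14.1912

14.1912


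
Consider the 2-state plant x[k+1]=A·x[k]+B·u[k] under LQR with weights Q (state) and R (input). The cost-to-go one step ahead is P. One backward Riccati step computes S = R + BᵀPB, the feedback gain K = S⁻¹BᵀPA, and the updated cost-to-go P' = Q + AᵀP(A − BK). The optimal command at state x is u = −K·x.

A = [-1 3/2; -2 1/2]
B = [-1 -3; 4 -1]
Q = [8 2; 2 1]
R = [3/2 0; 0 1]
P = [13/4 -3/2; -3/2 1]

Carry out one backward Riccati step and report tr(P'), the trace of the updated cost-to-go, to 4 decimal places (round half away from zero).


9.5376

BᵀP = [-9.2500 5.5000; -8.2500 3.5000]
S = R + BᵀPB = [3/2 0; 0 1] + [31.2500 22.2500; 22.2500 21.2500] = [32.7500 22.2500; 22.2500 22.2500]
BᵀPA = [-1.7500 -11.1250; 1.2500 -10.6250]
K = S⁻¹·BᵀPA = [-0.2857 -0.0476; 0.3419 -0.4299]
A−BK = [-0.2600 0.1627; -0.5152 0.2606]
AᵀP(A−BK) = [0.3226 -0.1709; -0.1709 0.2150]
P' = Q + AᵀP(A−BK) = [8.3226 1.8291; 1.8291 1.2150]
tr(P') = 9.5376


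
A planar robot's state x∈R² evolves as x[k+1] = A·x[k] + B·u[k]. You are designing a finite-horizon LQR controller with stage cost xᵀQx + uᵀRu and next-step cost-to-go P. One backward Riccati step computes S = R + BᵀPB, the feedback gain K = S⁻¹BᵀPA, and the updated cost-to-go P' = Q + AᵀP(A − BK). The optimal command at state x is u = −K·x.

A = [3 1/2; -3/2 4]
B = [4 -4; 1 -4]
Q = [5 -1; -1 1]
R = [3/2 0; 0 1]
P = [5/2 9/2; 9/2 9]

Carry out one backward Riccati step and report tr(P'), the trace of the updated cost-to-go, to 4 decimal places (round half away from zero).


BᵀP = [14.5000 27.0000; -28.0000 -54.0000]
S = R + BᵀPB = [3/2 0; 0 1] + [85.0000 -166.0000; -166.0000 328.0000] = [86.5000 -166.0000; -166.0000 329.0000]
BᵀPA = [3.0000 115.2500; -3.0000 -230.0000]
K = S⁻¹·BᵀPA = [0.5418 -0.2911; 0.2643 -0.8460]
A−BK = [1.8898 -1.7194; -0.9848 0.9072]
AᵀP(A−BK) = [1.4173 -1.2895; -1.2895 1.6022]
P' = Q + AᵀP(A−BK) = [6.4173 -2.2895; -2.2895 2.6022]
tr(P') = 9.0195

9.0195


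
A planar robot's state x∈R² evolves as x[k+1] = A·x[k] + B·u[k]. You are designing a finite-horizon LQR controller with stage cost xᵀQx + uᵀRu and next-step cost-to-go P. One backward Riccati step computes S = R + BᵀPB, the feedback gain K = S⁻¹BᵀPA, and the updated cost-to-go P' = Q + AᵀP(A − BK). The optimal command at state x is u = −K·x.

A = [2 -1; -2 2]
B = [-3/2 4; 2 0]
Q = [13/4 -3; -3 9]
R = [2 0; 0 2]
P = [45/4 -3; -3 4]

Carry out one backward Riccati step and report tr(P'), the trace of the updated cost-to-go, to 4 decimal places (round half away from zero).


BᵀP = [-22.8750 12.5000; 45.0000 -12.0000]
S = R + BᵀPB = [2 0; 0 2] + [59.3125 -91.5000; -91.5000 180.0000] = [61.3125 -91.5000; -91.5000 182.0000]
BᵀPA = [-70.7500 47.8750; 114.0000 -69.0000]
K = S⁻¹·BᵀPA = [-0.8776 0.8612; 0.1852 0.0538]
A−BK = [-0.0571 0.0764; -0.2448 0.2777]
AᵀP(A−BK) = [1.8015 -1.7089; -1.7089 1.7358]
P' = Q + AᵀP(A−BK) = [5.0515 -4.7089; -4.7089 10.7358]
tr(P') = 15.7873

15.7873


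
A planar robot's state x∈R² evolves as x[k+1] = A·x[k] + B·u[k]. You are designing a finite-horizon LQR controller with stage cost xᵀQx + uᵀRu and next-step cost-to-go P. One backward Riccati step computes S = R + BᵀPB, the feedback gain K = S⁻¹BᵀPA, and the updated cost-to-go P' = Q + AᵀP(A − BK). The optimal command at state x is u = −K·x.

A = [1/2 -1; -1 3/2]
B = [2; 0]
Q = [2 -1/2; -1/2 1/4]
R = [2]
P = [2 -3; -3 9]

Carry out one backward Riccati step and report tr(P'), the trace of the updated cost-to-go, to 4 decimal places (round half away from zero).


BᵀP = [4.0000 -6.0000]
S = R + BᵀPB = [2] + [8.0000] = [10.0000]
BᵀPA = [8.0000 -13.0000]
K = S⁻¹·BᵀPA = [0.8000 -1.3000]
A−BK = [-1.1000 1.6000; -1.0000 1.5000]
AᵀP(A−BK) = [6.1000 -9.3500; -9.3500 14.3500]
P' = Q + AᵀP(A−BK) = [8.1000 -9.8500; -9.8500 14.6000]
tr(P') = 22.7000

22.7000


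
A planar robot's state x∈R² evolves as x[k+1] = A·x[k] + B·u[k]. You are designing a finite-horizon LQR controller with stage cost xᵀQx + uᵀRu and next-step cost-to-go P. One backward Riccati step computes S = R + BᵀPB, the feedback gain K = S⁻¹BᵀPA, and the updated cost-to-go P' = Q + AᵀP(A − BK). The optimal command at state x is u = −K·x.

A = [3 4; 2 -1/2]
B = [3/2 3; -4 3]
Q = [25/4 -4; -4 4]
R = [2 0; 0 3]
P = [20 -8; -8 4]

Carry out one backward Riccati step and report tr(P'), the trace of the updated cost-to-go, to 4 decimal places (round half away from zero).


16.2646

BᵀP = [62.0000 -28.0000; 36.0000 -12.0000]
S = R + BᵀPB = [2 0; 0 3] + [205.0000 102.0000; 102.0000 72.0000] = [207.0000 102.0000; 102.0000 75.0000]
BᵀPA = [130.0000 262.0000; 84.0000 150.0000]
K = S⁻¹·BᵀPA = [0.2308 0.8494; 0.8061 0.8448]
A−BK = [0.2355 0.1916; 0.5050 0.3635]
AᵀP(A−BK) = [2.2824 2.6128; 2.6128 3.7323]
P' = Q + AᵀP(A−BK) = [8.5324 -1.3872; -1.3872 7.7323]
tr(P') = 16.2646


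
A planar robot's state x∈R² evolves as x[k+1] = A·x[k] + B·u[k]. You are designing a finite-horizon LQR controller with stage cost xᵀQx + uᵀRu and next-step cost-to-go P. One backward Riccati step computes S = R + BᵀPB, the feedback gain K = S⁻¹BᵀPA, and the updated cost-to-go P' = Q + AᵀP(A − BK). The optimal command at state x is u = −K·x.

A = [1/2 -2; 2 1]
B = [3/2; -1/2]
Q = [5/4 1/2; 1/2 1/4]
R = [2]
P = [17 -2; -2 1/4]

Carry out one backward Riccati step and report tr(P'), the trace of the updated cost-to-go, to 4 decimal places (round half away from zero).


5.1411

BᵀP = [26.5000 -3.1250]
S = R + BᵀPB = [2] + [41.3125] = [43.3125]
BᵀPA = [7.0000 -56.1250]
K = S⁻¹·BᵀPA = [0.1616 -1.2958]
A−BK = [0.2576 -0.0563; 2.0808 0.3521]
AᵀP(A−BK) = [0.1187 -0.4293; -0.4293 3.5224]
P' = Q + AᵀP(A−BK) = [1.3687 0.0707; 0.0707 3.7724]
tr(P') = 5.1411


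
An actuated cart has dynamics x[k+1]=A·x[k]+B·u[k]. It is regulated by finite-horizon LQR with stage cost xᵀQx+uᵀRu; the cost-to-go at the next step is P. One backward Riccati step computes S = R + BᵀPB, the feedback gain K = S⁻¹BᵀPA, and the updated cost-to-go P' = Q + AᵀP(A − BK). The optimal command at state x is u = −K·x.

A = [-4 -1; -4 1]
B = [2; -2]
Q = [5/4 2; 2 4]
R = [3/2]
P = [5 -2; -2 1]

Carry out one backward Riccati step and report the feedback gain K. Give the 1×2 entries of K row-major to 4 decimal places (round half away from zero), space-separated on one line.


-0.7711 -0.4819

BᵀP = [14.0000 -6.0000]
S = R + BᵀPB = [3/2] + [40.0000] = [41.5000]
BᵀPA = [-32.0000 -20.0000]
K = S⁻¹·BᵀPA = [-0.7711 -0.4819]
A−BK = [-2.4578 -0.0361; -5.5422 0.0361]
AᵀP(A−BK) = [7.3253 0.5783; 0.5783 0.3614]
P' = Q + AᵀP(A−BK) = [8.5753 2.5783; 2.5783 4.3614]
tr(P') = 12.9367


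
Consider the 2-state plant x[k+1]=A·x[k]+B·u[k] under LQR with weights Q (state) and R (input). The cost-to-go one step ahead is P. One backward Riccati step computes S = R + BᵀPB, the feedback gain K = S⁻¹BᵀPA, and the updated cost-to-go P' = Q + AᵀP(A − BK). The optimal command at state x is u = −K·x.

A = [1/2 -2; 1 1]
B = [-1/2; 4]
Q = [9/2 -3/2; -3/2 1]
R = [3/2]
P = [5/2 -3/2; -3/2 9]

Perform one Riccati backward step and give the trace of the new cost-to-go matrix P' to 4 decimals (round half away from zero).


14.1463

BᵀP = [-7.2500 36.7500]
S = R + BᵀPB = [3/2] + [150.6250] = [152.1250]
BᵀPA = [33.1250 51.2500]
K = S⁻¹·BᵀPA = [0.2177 0.3369]
A−BK = [0.6089 -1.8316; 0.1290 -0.3476]
AᵀP(A−BK) = [0.9121 -2.4096; -2.4096 7.7342]
P' = Q + AᵀP(A−BK) = [5.4121 -3.9096; -3.9096 8.7342]
tr(P') = 14.1463


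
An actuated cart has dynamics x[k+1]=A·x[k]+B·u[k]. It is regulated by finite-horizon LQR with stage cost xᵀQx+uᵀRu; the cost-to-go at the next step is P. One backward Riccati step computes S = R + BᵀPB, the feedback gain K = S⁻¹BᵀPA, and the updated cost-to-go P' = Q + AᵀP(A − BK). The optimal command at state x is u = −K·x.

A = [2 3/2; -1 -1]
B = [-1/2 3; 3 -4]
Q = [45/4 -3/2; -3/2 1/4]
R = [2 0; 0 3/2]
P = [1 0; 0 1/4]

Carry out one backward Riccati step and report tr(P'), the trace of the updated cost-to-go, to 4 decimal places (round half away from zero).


12.7132

BᵀP = [-0.5000 0.7500; 3.0000 -1.0000]
S = R + BᵀPB = [2 0; 0 3/2] + [2.5000 -4.5000; -4.5000 13.0000] = [4.5000 -4.5000; -4.5000 14.5000]
BᵀPA = [-1.7500 -1.5000; 7.0000 5.5000]
K = S⁻¹·BᵀPA = [0.1361 0.0667; 0.5250 0.4000]
A−BK = [0.4931 0.3333; 0.6917 0.4000]
AᵀP(A−BK) = [0.8132 0.5667; 0.5667 0.4000]
P' = Q + AᵀP(A−BK) = [12.0632 -0.9333; -0.9333 0.6500]
tr(P') = 12.7132


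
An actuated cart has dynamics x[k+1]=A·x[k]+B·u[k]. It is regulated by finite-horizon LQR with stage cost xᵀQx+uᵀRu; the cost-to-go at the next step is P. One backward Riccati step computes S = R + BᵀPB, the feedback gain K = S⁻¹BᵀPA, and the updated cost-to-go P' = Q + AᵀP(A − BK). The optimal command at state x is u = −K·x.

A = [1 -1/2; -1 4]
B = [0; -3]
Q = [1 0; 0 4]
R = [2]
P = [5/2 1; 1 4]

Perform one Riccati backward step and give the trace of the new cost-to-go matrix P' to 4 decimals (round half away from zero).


BᵀP = [-3.0000 -12.0000]
S = R + BᵀPB = [2] + [36.0000] = [38.0000]
BᵀPA = [9.0000 -46.5000]
K = S⁻¹·BᵀPA = [0.2368 -1.2237]
A−BK = [1.0000 -0.5000; -0.2895 0.3289]
AᵀP(A−BK) = [2.3684 -1.7368; -1.7368 3.7237]
P' = Q + AᵀP(A−BK) = [3.3684 -1.7368; -1.7368 7.7237]
tr(P') = 11.0921

11.0921


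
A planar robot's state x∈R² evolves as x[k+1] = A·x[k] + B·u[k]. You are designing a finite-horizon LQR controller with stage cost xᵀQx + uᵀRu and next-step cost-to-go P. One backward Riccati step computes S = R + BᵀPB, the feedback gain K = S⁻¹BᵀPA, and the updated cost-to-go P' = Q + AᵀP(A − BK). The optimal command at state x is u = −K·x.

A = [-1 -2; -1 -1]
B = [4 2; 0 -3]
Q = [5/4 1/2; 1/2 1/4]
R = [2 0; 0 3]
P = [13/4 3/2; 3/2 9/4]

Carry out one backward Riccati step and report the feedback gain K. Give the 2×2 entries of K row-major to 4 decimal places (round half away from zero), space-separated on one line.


BᵀP = [13.0000 6.0000; 2.0000 -3.7500]
S = R + BᵀPB = [2 0; 0 3] + [52.0000 8.0000; 8.0000 15.2500] = [54.0000 8.0000; 8.0000 18.2500]
BᵀPA = [-19.0000 -32.0000; 1.7500 -0.2500]
K = S⁻¹·BᵀPA = [-0.3915 -0.6316; 0.2675 0.2632]
A−BK = [0.0309 0.0000; -0.1975 -0.2105]
AᵀP(A−BK) = [0.5937 0.7895; 0.7895 1.1053]
P' = Q + AᵀP(A−BK) = [1.8437 1.2895; 1.2895 1.3553]
tr(P') = 3.1990

-0.3915 -0.6316 0.2675 0.2632


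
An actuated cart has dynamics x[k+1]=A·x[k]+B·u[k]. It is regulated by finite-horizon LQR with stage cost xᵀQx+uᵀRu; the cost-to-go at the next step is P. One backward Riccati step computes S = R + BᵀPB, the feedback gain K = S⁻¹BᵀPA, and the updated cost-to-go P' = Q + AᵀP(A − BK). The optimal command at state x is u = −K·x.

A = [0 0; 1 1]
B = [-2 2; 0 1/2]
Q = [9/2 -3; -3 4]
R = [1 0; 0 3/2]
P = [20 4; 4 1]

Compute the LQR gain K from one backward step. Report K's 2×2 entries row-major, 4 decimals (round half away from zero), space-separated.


BᵀP = [-40.0000 -8.0000; 42.0000 8.5000]
S = R + BᵀPB = [1 0; 0 3/2] + [80.0000 -84.0000; -84.0000 88.2500] = [81.0000 -84.0000; -84.0000 89.7500]
BᵀPA = [-8.0000 -8.0000; 8.5000 8.5000]
K = S⁻¹·BᵀPA = [-0.0187 -0.0187; 0.0772 0.0772]
A−BK = [-0.1918 -0.1918; 0.9614 0.9614]
AᵀP(A−BK) = [0.1942 0.1942; 0.1942 0.1942]
P' = Q + AᵀP(A−BK) = [4.6942 -2.8058; -2.8058 4.1942]
tr(P') = 8.8883

-0.0187 -0.0187 0.0772 0.0772


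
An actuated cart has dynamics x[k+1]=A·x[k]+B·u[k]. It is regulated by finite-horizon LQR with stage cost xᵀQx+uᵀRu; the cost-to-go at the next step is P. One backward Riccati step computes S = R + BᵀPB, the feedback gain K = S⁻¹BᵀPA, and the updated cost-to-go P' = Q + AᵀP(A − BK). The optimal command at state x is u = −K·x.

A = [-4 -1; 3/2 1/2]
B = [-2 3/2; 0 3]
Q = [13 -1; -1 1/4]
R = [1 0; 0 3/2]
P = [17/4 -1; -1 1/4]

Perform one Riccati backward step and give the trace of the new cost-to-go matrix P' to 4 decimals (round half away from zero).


17.7200

BᵀP = [-8.5000 2.0000; 3.3750 -0.7500]
S = R + BᵀPB = [1 0; 0 3/2] + [17.0000 -6.7500; -6.7500 2.8125] = [18.0000 -6.7500; -6.7500 4.3125]
BᵀPA = [37.0000 9.5000; -14.6250 -3.7500]
K = S⁻¹·BᵀPA = [1.8977 0.4883; -0.4211 -0.1053]
A−BK = [0.4269 0.1345; 2.7632 0.8158]
AᵀP(A−BK) = [4.1912 1.0808; 1.0808 0.2789]
P' = Q + AᵀP(A−BK) = [17.1912 0.0808; 0.0808 0.5289]
tr(P') = 17.7200


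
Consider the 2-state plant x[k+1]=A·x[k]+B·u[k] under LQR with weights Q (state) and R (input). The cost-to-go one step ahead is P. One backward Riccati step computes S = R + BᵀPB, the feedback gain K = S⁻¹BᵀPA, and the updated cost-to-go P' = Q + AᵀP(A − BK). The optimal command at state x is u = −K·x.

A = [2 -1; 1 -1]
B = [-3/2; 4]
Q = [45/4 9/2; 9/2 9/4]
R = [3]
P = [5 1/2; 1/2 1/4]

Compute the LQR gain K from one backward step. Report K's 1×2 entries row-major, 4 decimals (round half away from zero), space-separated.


-0.8776 0.4286

BᵀP = [-5.5000 0.2500]
S = R + BᵀPB = [3] + [9.2500] = [12.2500]
BᵀPA = [-10.7500 5.2500]
K = S⁻¹·BᵀPA = [-0.8776 0.4286]
A−BK = [0.6837 -0.3571; 4.5102 -2.7143]
AᵀP(A−BK) = [12.8163 -7.1429; -7.1429 4.0000]
P' = Q + AᵀP(A−BK) = [24.0663 -2.6429; -2.6429 6.2500]
tr(P') = 30.3163


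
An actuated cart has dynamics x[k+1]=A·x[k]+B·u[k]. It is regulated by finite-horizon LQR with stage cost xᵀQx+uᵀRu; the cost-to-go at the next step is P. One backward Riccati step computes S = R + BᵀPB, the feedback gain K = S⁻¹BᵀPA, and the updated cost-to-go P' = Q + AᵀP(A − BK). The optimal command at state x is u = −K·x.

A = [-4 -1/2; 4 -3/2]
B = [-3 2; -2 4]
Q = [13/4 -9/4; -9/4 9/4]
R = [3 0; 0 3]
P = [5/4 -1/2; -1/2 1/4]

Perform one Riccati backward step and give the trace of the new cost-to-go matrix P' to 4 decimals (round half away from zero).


21.2298

BᵀP = [-2.7500 1.0000; 0.5000 0.0000]
S = R + BᵀPB = [3 0; 0 3] + [6.2500 -1.5000; -1.5000 1.0000] = [9.2500 -1.5000; -1.5000 4.0000]
BᵀPA = [15.0000 -0.1250; -2.0000 -0.2500]
K = S⁻¹·BᵀPA = [1.6403 -0.0252; 0.1151 -0.0719]
A−BK = [0.6906 -0.4317; 6.8201 -1.2626]
AᵀP(A−BK) = [15.6259 -0.7662; -0.7662 0.1039]
P' = Q + AᵀP(A−BK) = [18.8759 -3.0162; -3.0162 2.3539]
tr(P') = 21.2298


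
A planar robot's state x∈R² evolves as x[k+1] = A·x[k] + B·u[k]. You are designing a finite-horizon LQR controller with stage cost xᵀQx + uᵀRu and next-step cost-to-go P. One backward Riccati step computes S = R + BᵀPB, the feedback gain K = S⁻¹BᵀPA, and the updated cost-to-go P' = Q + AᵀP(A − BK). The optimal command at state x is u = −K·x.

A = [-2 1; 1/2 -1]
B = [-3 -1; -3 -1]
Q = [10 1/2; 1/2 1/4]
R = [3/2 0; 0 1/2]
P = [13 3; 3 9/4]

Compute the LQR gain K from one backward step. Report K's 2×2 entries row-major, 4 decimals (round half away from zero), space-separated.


0.3436 -0.1257 0.3436 -0.1257

BᵀP = [-48.0000 -15.7500; -16.0000 -5.2500]
S = R + BᵀPB = [3/2 0; 0 1/2] + [191.2500 63.7500; 63.7500 21.2500] = [192.7500 63.7500; 63.7500 21.7500]
BᵀPA = [88.1250 -32.2500; 29.3750 -10.7500]
K = S⁻¹·BᵀPA = [0.3436 -0.1257; 0.3436 -0.1257]
A−BK = [-0.6257 0.4971; 1.8743 -1.5029]
AᵀP(A−BK) = [6.1933 -4.8516; -4.8516 3.8436]
P' = Q + AᵀP(A−BK) = [16.1933 -4.3516; -4.3516 4.0936]
tr(P') = 20.2869


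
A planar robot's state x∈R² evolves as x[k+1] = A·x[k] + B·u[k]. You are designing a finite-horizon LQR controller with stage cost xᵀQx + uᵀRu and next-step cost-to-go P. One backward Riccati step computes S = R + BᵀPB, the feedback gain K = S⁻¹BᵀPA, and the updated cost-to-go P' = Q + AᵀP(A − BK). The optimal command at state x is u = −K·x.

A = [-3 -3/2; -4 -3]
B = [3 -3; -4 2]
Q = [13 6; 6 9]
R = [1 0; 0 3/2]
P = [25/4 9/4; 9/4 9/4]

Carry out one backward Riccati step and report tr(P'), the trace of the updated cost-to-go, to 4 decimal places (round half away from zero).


58.3947

BᵀP = [9.7500 -2.2500; -14.2500 -2.2500]
S = R + BᵀPB = [1 0; 0 3/2] + [38.2500 -33.7500; -33.7500 38.2500] = [39.2500 -33.7500; -33.7500 39.7500]
BᵀPA = [-20.2500 -7.8750; 51.7500 28.1250]
K = S⁻¹·BᵀPA = [2.2360 1.5107; 3.2004 1.9902]
A−BK = [-0.1069 -0.0614; -1.4568 -0.9377]
AᵀP(A−BK) = [25.9101 16.4733; 16.4733 10.4846]
P' = Q + AᵀP(A−BK) = [38.9101 22.4733; 22.4733 19.4846]
tr(P') = 58.3947


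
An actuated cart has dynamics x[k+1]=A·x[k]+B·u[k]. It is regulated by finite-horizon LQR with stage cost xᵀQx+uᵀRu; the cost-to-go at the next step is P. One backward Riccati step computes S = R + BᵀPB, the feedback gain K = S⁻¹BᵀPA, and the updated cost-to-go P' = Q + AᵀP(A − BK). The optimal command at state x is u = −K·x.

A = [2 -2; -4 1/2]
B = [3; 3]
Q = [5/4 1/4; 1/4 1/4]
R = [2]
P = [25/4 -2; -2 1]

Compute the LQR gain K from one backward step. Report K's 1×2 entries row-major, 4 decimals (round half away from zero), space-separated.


BᵀP = [12.7500 -3.0000]
S = R + BᵀPB = [2] + [29.2500] = [31.2500]
BᵀPA = [37.5000 -27.0000]
K = S⁻¹·BᵀPA = [1.2000 -0.8640]
A−BK = [-1.6000 0.5920; -7.6000 3.0920]
AᵀP(A−BK) = [28.0000 -12.6000; -12.6000 5.9220]
P' = Q + AᵀP(A−BK) = [29.2500 -12.3500; -12.3500 6.1720]
tr(P') = 35.4220

1.2000 -0.8640


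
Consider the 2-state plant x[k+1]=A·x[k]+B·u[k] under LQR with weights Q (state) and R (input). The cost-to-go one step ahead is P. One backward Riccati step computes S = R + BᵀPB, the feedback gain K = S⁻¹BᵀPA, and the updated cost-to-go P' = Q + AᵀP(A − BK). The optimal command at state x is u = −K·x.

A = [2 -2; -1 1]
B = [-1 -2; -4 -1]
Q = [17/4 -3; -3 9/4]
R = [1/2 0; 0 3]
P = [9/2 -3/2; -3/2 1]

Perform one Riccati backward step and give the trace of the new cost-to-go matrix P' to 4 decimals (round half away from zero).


14.8791

BᵀP = [1.5000 -2.5000; -7.5000 2.0000]
S = R + BᵀPB = [1/2 0; 0 3] + [8.5000 -0.5000; -0.5000 13.0000] = [9.0000 -0.5000; -0.5000 16.0000]
BᵀPA = [5.5000 -5.5000; -17.0000 17.0000]
K = S⁻¹·BᵀPA = [0.5530 -0.5530; -1.0452 1.0452]
A−BK = [0.4626 -0.4626; 0.1670 -0.1670]
AᵀP(A−BK) = [4.1896 -4.1896; -4.1896 4.1896]
P' = Q + AᵀP(A−BK) = [8.4396 -7.1896; -7.1896 6.4396]
tr(P') = 14.8791
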